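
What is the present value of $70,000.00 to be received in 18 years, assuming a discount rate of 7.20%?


Present value formula: PV = FV / (1 + r)^t
PV = $70,000.00 / (1 + 0.072)^18
PV = $70,000.00 / 3.4954745
PV = $20,025.89

PV = FV / (1 + r)^t = $20,025.89


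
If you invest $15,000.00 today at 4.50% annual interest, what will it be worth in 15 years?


Future value formula: FV = PV × (1 + r)^t
FV = $15,000.00 × (1 + 0.045)^15
FV = $15,000.00 × 1.9352824
FV = $29,029.24

FV = PV × (1 + r)^t = $29,029.24


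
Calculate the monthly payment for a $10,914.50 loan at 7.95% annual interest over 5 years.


Loan payment formula: PMT = PV × r / (1 − (1 + r)^(−n))
Monthly rate r = 0.0795/12 = 0.006625, n = 60 months
Denominator: 1 − (1 + 0.0795/12)^(−60) = 0.327121
PMT = $10,914.50 × (0.0795/12) / 0.327121
PMT = $221.05 per month

PMT = PV × r / (1-(1+r)^(-n)) = $221.05/month


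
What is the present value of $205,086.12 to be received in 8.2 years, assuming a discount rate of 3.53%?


Present value formula: PV = FV / (1 + r)^t
PV = $205,086.12 / (1 + 0.0353)^8.2
PV = $205,086.12 / 1.329055
PV = $154,309.73

PV = FV / (1 + r)^t = $154,309.73


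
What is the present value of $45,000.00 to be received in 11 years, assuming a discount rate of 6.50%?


Present value formula: PV = FV / (1 + r)^t
PV = $45,000.00 / (1 + 0.065)^11
PV = $45,000.00 / 1.9991514
PV = $22,509.55

PV = FV / (1 + r)^t = $22,509.55


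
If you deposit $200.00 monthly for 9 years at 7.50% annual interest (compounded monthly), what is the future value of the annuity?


Future value of an ordinary annuity: FV = PMT × ((1 + r)^n − 1) / r
Monthly rate r = 0.075/12 = 0.00625, n = 108
FV = $200.00 × ((1 + 0.075/12)^108 − 1) / (0.075/12)
FV = $200.00 × 153.585857
FV = $30,717.17

FV = PMT × ((1+r)^n - 1)/r = $30,717.17


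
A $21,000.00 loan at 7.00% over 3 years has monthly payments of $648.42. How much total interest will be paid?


Total paid over the life of the loan = PMT × n.
Total paid = $648.42 × 36 = $23,343.12
Total interest = total paid − principal = $23,343.12 − $21,000.00 = $2,343.12

Total interest = (PMT × n) - PV = $2,343.12


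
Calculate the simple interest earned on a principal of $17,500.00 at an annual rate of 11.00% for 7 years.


Simple interest formula: I = P × r × t
I = $17,500.00 × 0.11 × 7
I = $13,475.00

I = P × r × t = $13,475.00


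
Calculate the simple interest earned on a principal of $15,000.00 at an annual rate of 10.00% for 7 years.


Simple interest formula: I = P × r × t
I = $15,000.00 × 0.1 × 7
I = $10,500.00

I = P × r × t = $10,500.00


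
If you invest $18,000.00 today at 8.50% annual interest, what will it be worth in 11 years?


Future value formula: FV = PV × (1 + r)^t
FV = $18,000.00 × (1 + 0.085)^11
FV = $18,000.00 × 2.453167
FV = $44,157.01

FV = PV × (1 + r)^t = $44,157.01


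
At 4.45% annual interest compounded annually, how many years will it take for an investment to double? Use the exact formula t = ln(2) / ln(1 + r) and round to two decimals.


Doubling condition: (1 + r)^t = 2
Take ln of both sides: t × ln(1 + r) = ln(2)
t = ln(2) / ln(1 + r)
t = 0.693147 / 0.043538
t = 15.92

t = ln(2) / ln(1 + r) = 15.92 years


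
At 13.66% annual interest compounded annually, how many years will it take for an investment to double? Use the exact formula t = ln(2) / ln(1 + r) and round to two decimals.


Doubling condition: (1 + r)^t = 2
Take ln of both sides: t × ln(1 + r) = ln(2)
t = ln(2) / ln(1 + r)
t = 0.693147 / 0.128041
t = 5.41

t = ln(2) / ln(1 + r) = 5.41 years


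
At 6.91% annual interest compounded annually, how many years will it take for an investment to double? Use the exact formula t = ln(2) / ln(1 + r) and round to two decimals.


Doubling condition: (1 + r)^t = 2
Take ln of both sides: t × ln(1 + r) = ln(2)
t = ln(2) / ln(1 + r)
t = 0.693147 / 0.066817
t = 10.37

t = ln(2) / ln(1 + r) = 10.37 years


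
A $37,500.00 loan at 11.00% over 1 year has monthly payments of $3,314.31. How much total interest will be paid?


Total paid over the life of the loan = PMT × n.
Total paid = $3,314.31 × 12 = $39,771.72
Total interest = total paid − principal = $39,771.72 − $37,500.00 = $2,271.72

Total interest = (PMT × n) - PV = $2,271.72


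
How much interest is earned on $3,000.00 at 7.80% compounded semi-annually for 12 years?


Compound interest earned = final amount − principal.
A = P(1 + r/n)^(nt) = $3,000.00 × (1 + 0.078/2)^(2 × 12) = $7,514.40
Interest = A − P = $7,514.40 − $3,000.00 = $4,514.40

Interest = A - P = $4,514.40


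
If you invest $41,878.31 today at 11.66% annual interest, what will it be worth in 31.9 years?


Future value formula: FV = PV × (1 + r)^t
FV = $41,878.31 × (1 + 0.1166)^31.9
FV = $41,878.31 × 33.7236202
FV = $1,412,288.22

FV = PV × (1 + r)^t = $1,412,288.22


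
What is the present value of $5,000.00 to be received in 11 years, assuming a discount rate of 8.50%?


Present value formula: PV = FV / (1 + r)^t
PV = $5,000.00 / (1 + 0.085)^11
PV = $5,000.00 / 2.453167
PV = $2,038.18

PV = FV / (1 + r)^t = $2,038.18


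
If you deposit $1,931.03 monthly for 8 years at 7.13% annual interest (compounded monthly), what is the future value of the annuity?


Future value of an ordinary annuity: FV = PMT × ((1 + r)^n − 1) / r
Monthly rate r = 0.0713/12 ≈ 0.00594167, n = 96
FV = $1,931.03 × ((1 + 0.0713/12)^96 − 1) / (0.0713/12)
FV = $1,931.03 × 128.918575
FV = $248,945.64

FV = PMT × ((1+r)^n - 1)/r = $248,945.64


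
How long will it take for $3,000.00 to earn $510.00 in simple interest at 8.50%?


Rearrange the simple interest formula for t:
I = P × r × t  ⇒  t = I / (P × r)
t = $510.00 / ($3,000.00 × 0.085)
t = 2

t = I/(P×r) = 2 years


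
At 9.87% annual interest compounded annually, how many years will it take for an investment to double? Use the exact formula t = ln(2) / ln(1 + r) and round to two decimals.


Doubling condition: (1 + r)^t = 2
Take ln of both sides: t × ln(1 + r) = ln(2)
t = ln(2) / ln(1 + r)
t = 0.693147 / 0.094128
t = 7.36

t = ln(2) / ln(1 + r) = 7.36 years


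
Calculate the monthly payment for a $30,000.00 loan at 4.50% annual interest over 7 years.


Loan payment formula: PMT = PV × r / (1 − (1 + r)^(−n))
Monthly rate r = 0.045/12 = 0.00375, n = 84 months
Denominator: 1 − (1 + 0.045/12)^(−84) = 0.269781
PMT = $30,000.00 × (0.045/12) / 0.269781
PMT = $417.00 per month

PMT = PV × r / (1-(1+r)^(-n)) = $417.00/month


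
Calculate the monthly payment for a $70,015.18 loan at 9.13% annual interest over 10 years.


Loan payment formula: PMT = PV × r / (1 − (1 + r)^(−n))
Monthly rate r = 0.0913/12 ≈ 0.00760833, n = 120 months
Denominator: 1 − (1 + 0.0913/12)^(−120) = 0.597292
PMT = $70,015.18 × (0.0913/12) / 0.597292
PMT = $891.86 per month

PMT = PV × r / (1-(1+r)^(-n)) = $891.86/month


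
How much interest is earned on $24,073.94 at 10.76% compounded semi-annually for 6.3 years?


Compound interest earned = final amount − principal.
A = P(1 + r/n)^(nt) = $24,073.94 × (1 + 0.1076/2)^(2 × 6.3) = $46,590.83
Interest = A − P = $46,590.83 − $24,073.94 = $22,516.89

Interest = A - P = $22,516.89


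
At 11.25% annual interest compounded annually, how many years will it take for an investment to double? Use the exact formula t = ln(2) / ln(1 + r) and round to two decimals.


Doubling condition: (1 + r)^t = 2
Take ln of both sides: t × ln(1 + r) = ln(2)
t = ln(2) / ln(1 + r)
t = 0.693147 / 0.106610
t = 6.50

t = ln(2) / ln(1 + r) = 6.50 years


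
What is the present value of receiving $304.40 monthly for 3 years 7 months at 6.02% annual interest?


Present value of an ordinary annuity: PV = PMT × (1 − (1 + r)^(−n)) / r
Monthly rate r = 0.0602/12 ≈ 0.00501667, n = 43
PV = $304.40 × (1 − (1 + 0.0602/12)^(−43)) / (0.0602/12)
PV = $304.40 × 38.591683
PV = $11,747.31

PV = PMT × (1-(1+r)^(-n))/r = $11,747.31


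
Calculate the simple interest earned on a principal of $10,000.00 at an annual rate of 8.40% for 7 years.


Simple interest formula: I = P × r × t
I = $10,000.00 × 0.084 × 7
I = $5,880.00

I = P × r × t = $5,880.00


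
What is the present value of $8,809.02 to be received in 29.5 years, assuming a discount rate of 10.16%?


Present value formula: PV = FV / (1 + r)^t
PV = $8,809.02 / (1 + 0.1016)^29.5
PV = $8,809.02 / 17.366242
PV = $507.25

PV = FV / (1 + r)^t = $507.25


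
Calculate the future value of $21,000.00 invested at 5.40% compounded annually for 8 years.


Compound interest formula: A = P(1 + r/n)^(nt)
A = $21,000.00 × (1 + 0.054/1)^(1 × 8)
Growth factor: (1 + 0.054/1)^8 = 1.5230876
A = $21,000.00 × 1.5230876
A = $31,984.84

A = P(1 + r/n)^(nt) = $31,984.84


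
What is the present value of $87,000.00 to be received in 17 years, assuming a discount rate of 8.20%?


Present value formula: PV = FV / (1 + r)^t
PV = $87,000.00 / (1 + 0.082)^17
PV = $87,000.00 / 3.818242
PV = $22,785.36

PV = FV / (1 + r)^t = $22,785.36


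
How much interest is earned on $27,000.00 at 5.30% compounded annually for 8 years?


Compound interest earned = final amount − principal.
A = P(1 + r/n)^(nt) = $27,000.00 × (1 + 0.053/1)^(1 × 8) = $40,812.27
Interest = A − P = $40,812.27 − $27,000.00 = $13,812.27

Interest = A - P = $13,812.27


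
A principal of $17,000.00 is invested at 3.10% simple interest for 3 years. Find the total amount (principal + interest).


Total amount formula: A = P(1 + rt) = P + P·r·t
Interest: I = P × r × t = $17,000.00 × 0.031 × 3 = $1,581.00
A = P + I = $17,000.00 + $1,581.00 = $18,581.00

A = P + I = P(1 + rt) = $18,581.00


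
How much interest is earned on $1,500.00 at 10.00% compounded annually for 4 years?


Compound interest earned = final amount − principal.
A = P(1 + r/n)^(nt) = $1,500.00 × (1 + 0.1/1)^(1 × 4) = $2,196.15
Interest = A − P = $2,196.15 − $1,500.00 = $696.15

Interest = A - P = $696.15


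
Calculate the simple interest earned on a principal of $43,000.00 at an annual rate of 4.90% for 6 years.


Simple interest formula: I = P × r × t
I = $43,000.00 × 0.049 × 6
I = $12,642.00

I = P × r × t = $12,642.00


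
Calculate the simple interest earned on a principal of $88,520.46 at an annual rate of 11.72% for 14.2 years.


Simple interest formula: I = P × r × t
I = $88,520.46 × 0.1172 × 14.2
I = $147,319.29

I = P × r × t = $147,319.29


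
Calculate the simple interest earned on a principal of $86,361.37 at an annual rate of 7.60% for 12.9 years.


Simple interest formula: I = P × r × t
I = $86,361.37 × 0.076 × 12.9
I = $84,668.69

I = P × r × t = $84,668.69


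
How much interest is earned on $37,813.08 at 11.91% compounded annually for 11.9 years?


Compound interest earned = final amount − principal.
A = P(1 + r/n)^(nt) = $37,813.08 × (1 + 0.1191/1)^(1 × 11.9) = $144,271.95
Interest = A − P = $144,271.95 − $37,813.08 = $106,458.87

Interest = A - P = $106,458.87


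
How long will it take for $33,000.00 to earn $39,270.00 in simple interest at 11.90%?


Rearrange the simple interest formula for t:
I = P × r × t  ⇒  t = I / (P × r)
t = $39,270.00 / ($33,000.00 × 0.119)
t = 10

t = I/(P×r) = 10 years


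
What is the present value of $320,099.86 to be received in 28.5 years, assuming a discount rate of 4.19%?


Present value formula: PV = FV / (1 + r)^t
PV = $320,099.86 / (1 + 0.0419)^28.5
PV = $320,099.86 / 3.221381
PV = $99,367.28

PV = FV / (1 + r)^t = $99,367.28


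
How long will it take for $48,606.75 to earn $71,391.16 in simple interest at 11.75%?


Rearrange the simple interest formula for t:
I = P × r × t  ⇒  t = I / (P × r)
t = $71,391.16 / ($48,606.75 × 0.1175)
t = 12.5

t = I/(P×r) = 12.5 years


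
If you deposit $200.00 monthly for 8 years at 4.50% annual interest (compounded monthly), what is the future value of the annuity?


Future value of an ordinary annuity: FV = PMT × ((1 + r)^n − 1) / r
Monthly rate r = 0.045/12 = 0.00375, n = 96
FV = $200.00 × ((1 + 0.045/12)^96 − 1) / (0.045/12)
FV = $200.00 × 115.297241
FV = $23,059.45

FV = PMT × ((1+r)^n - 1)/r = $23,059.45


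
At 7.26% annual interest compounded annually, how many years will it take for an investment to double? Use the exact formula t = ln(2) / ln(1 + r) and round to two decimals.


Doubling condition: (1 + r)^t = 2
Take ln of both sides: t × ln(1 + r) = ln(2)
t = ln(2) / ln(1 + r)
t = 0.693147 / 0.070086
t = 9.89

t = ln(2) / ln(1 + r) = 9.89 years


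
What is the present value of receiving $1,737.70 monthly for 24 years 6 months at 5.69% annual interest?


Present value of an ordinary annuity: PV = PMT × (1 − (1 + r)^(−n)) / r
Monthly rate r = 0.0569/12 ≈ 0.00474167, n = 294
PV = $1,737.70 × (1 − (1 + 0.0569/12)^(−294)) / (0.0569/12)
PV = $1,737.70 × 158.406910
PV = $275,263.69

PV = PMT × (1-(1+r)^(-n))/r = $275,263.69


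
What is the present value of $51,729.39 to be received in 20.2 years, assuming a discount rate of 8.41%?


Present value formula: PV = FV / (1 + r)^t
PV = $51,729.39 / (1 + 0.0841)^20.2
PV = $51,729.39 / 5.109763
PV = $10,123.64

PV = FV / (1 + r)^t = $10,123.64


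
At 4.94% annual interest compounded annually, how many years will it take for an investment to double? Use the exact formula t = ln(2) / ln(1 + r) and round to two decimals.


Doubling condition: (1 + r)^t = 2
Take ln of both sides: t × ln(1 + r) = ln(2)
t = ln(2) / ln(1 + r)
t = 0.693147 / 0.0482186
t = 14.38

t = ln(2) / ln(1 + r) = 14.38 years


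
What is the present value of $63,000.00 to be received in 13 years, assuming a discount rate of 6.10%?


Present value formula: PV = FV / (1 + r)^t
PV = $63,000.00 / (1 + 0.061)^13
PV = $63,000.00 / 2.1592354
PV = $29,176.99

PV = FV / (1 + r)^t = $29,176.99


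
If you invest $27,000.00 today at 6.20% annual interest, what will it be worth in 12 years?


Future value formula: FV = PV × (1 + r)^t
FV = $27,000.00 × (1 + 0.062)^12
FV = $27,000.00 × 2.0582314
FV = $55,572.25

FV = PV × (1 + r)^t = $55,572.25


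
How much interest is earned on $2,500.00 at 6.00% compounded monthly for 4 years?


Compound interest earned = final amount − principal.
A = P(1 + r/n)^(nt) = $2,500.00 × (1 + 0.06/12)^(12 × 4) = $3,176.22
Interest = A − P = $3,176.22 − $2,500.00 = $676.22

Interest = A - P = $676.22


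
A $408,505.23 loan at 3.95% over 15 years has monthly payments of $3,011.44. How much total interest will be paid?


Total paid over the life of the loan = PMT × n.
Total paid = $3,011.44 × 180 = $542,059.20
Total interest = total paid − principal = $542,059.20 − $408,505.23 = $133,553.97

Total interest = (PMT × n) - PV = $133,553.97


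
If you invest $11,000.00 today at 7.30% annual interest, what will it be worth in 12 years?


Future value formula: FV = PV × (1 + r)^t
FV = $11,000.00 × (1 + 0.073)^12
FV = $11,000.00 × 2.3291457
FV = $25,620.60

FV = PV × (1 + r)^t = $25,620.60


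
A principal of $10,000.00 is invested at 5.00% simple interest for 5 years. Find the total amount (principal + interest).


Total amount formula: A = P(1 + rt) = P + P·r·t
Interest: I = P × r × t = $10,000.00 × 0.05 × 5 = $2,500.00
A = P + I = $10,000.00 + $2,500.00 = $12,500.00

A = P + I = P(1 + rt) = $12,500.00


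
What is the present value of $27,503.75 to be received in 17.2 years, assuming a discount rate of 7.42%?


Present value formula: PV = FV / (1 + r)^t
PV = $27,503.75 / (1 + 0.0742)^17.2
PV = $27,503.75 / 3.425031
PV = $8,030.22

PV = FV / (1 + r)^t = $8,030.22


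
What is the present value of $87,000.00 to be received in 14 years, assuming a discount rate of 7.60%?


Present value formula: PV = FV / (1 + r)^t
PV = $87,000.00 / (1 + 0.076)^14
PV = $87,000.00 / 2.788507
PV = $31,199.49

PV = FV / (1 + r)^t = $31,199.49


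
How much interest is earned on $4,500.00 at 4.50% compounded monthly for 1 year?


Compound interest earned = final amount − principal.
A = P(1 + r/n)^(nt) = $4,500.00 × (1 + 0.045/12)^(12 × 1) = $4,706.73
Interest = A − P = $4,706.73 − $4,500.00 = $206.73

Interest = A - P = $206.73


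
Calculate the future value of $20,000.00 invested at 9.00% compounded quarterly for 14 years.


Compound interest formula: A = P(1 + r/n)^(nt)
A = $20,000.00 × (1 + 0.09/4)^(4 × 14)
Growth factor: (1 + 0.09/4)^56 = 3.476528
A = $20,000.00 × 3.476528
A = $69,530.56

A = P(1 + r/n)^(nt) = $69,530.56


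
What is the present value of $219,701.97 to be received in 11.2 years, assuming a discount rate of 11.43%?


Present value formula: PV = FV / (1 + r)^t
PV = $219,701.97 / (1 + 0.1143)^11.2
PV = $219,701.97 / 3.3606545
PV = $65,374.76

PV = FV / (1 + r)^t = $65,374.76


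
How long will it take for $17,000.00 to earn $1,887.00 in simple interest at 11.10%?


Rearrange the simple interest formula for t:
I = P × r × t  ⇒  t = I / (P × r)
t = $1,887.00 / ($17,000.00 × 0.111)
t = 1

t = I/(P×r) = 1 year


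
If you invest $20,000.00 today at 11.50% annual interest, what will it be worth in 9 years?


Future value formula: FV = PV × (1 + r)^t
FV = $20,000.00 × (1 + 0.115)^9
FV = $20,000.00 × 2.6636294
FV = $53,272.59

FV = PV × (1 + r)^t = $53,272.59


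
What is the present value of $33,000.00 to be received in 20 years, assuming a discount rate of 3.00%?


Present value formula: PV = FV / (1 + r)^t
PV = $33,000.00 / (1 + 0.03)^20
PV = $33,000.00 / 1.806111
PV = $18,271.30

PV = FV / (1 + r)^t = $18,271.30


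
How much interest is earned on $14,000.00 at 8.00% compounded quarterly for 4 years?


Compound interest earned = final amount − principal.
A = P(1 + r/n)^(nt) = $14,000.00 × (1 + 0.08/4)^(4 × 4) = $19,219.00
Interest = A − P = $19,219.00 − $14,000.00 = $5,219.00

Interest = A - P = $5,219.00


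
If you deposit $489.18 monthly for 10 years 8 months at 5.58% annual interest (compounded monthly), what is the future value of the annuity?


Future value of an ordinary annuity: FV = PMT × ((1 + r)^n − 1) / r
Monthly rate r = 0.0558/12 = 0.00465, n = 128
FV = $489.18 × ((1 + 0.0558/12)^128 − 1) / (0.0558/12)
FV = $489.18 × 174.385724
FV = $85,306.01

FV = PMT × ((1+r)^n - 1)/r = $85,306.01


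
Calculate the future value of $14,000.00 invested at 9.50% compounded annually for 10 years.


Compound interest formula: A = P(1 + r/n)^(nt)
A = $14,000.00 × (1 + 0.095/1)^(1 × 10)
Growth factor: (1 + 0.095/1)^10 = 2.478228
A = $14,000.00 × 2.478228
A = $34,695.19

A = P(1 + r/n)^(nt) = $34,695.19


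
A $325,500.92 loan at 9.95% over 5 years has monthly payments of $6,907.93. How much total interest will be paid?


Total paid over the life of the loan = PMT × n.
Total paid = $6,907.93 × 60 = $414,475.80
Total interest = total paid − principal = $414,475.80 − $325,500.92 = $88,974.88

Total interest = (PMT × n) - PV = $88,974.88


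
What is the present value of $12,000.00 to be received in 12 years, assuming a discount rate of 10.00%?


Present value formula: PV = FV / (1 + r)^t
PV = $12,000.00 / (1 + 0.1)^12
PV = $12,000.00 / 3.138428
PV = $3,823.57

PV = FV / (1 + r)^t = $3,823.57


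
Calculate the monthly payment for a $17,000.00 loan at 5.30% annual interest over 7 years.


Loan payment formula: PMT = PV × r / (1 − (1 + r)^(−n))
Monthly rate r = 0.053/12 ≈ 0.00441667, n = 84 months
Denominator: 1 − (1 + 0.053/12)^(−84) = 0.309392
PMT = $17,000.00 × (0.053/12) / 0.309392
PMT = $242.68 per month

PMT = PV × r / (1-(1+r)^(-n)) = $242.68/month


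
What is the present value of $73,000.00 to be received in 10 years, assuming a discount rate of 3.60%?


Present value formula: PV = FV / (1 + r)^t
PV = $73,000.00 / (1 + 0.036)^10
PV = $73,000.00 / 1.4242871
PV = $51,253.71

PV = FV / (1 + r)^t = $51,253.71


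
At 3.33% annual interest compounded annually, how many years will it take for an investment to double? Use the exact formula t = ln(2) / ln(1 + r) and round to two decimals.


Doubling condition: (1 + r)^t = 2
Take ln of both sides: t × ln(1 + r) = ln(2)
t = ln(2) / ln(1 + r)
t = 0.693147 / 0.032758
t = 21.16

t = ln(2) / ln(1 + r) = 21.16 years


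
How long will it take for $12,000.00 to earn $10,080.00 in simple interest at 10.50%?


Rearrange the simple interest formula for t:
I = P × r × t  ⇒  t = I / (P × r)
t = $10,080.00 / ($12,000.00 × 0.105)
t = 8

t = I/(P×r) = 8 years


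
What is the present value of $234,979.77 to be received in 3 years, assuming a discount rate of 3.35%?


Present value formula: PV = FV / (1 + r)^t
PV = $234,979.77 / (1 + 0.0335)^3
PV = $234,979.77 / 1.10390435
PV = $212,862.44

PV = FV / (1 + r)^t = $212,862.44


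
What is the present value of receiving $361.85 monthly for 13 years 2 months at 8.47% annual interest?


Present value of an ordinary annuity: PV = PMT × (1 − (1 + r)^(−n)) / r
Monthly rate r = 0.0847/12 ≈ 0.00705833, n = 158
PV = $361.85 × (1 − (1 + 0.0847/12)^(−158)) / (0.0847/12)
PV = $361.85 × 95.046370
PV = $34,392.53

PV = PMT × (1-(1+r)^(-n))/r = $34,392.53


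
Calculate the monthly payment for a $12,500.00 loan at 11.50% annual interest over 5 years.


Loan payment formula: PMT = PV × r / (1 − (1 + r)^(−n))
Monthly rate r = 0.115/12 ≈ 0.00958333, n = 60 months
Denominator: 1 − (1 + 0.115/12)^(−60) = 0.435752
PMT = $12,500.00 × (0.115/12) / 0.435752
PMT = $274.91 per month

PMT = PV × r / (1-(1+r)^(-n)) = $274.91/month


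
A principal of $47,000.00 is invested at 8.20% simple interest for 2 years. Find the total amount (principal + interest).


Total amount formula: A = P(1 + rt) = P + P·r·t
Interest: I = P × r × t = $47,000.00 × 0.082 × 2 = $7,708.00
A = P + I = $47,000.00 + $7,708.00 = $54,708.00

A = P + I = P(1 + rt) = $54,708.00


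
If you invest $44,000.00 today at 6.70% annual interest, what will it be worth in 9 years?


Future value formula: FV = PV × (1 + r)^t
FV = $44,000.00 × (1 + 0.067)^9
FV = $44,000.00 × 1.792585
FV = $78,873.74

FV = PV × (1 + r)^t = $78,873.74


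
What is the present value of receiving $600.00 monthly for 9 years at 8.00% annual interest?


Present value of an ordinary annuity: PV = PMT × (1 − (1 + r)^(−n)) / r
Monthly rate r = 0.08/12 ≈ 0.00666667, n = 108
PV = $600.00 × (1 − (1 + 0.08/12)^(−108)) / (0.08/12)
PV = $600.00 × 76.812497
PV = $46,087.50

PV = PMT × (1-(1+r)^(-n))/r = $46,087.50


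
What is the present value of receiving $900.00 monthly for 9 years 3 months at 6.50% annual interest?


Present value of an ordinary annuity: PV = PMT × (1 − (1 + r)^(−n)) / r
Monthly rate r = 0.065/12 ≈ 0.00541667, n = 111
PV = $900.00 × (1 − (1 + 0.065/12)^(−111)) / (0.065/12)
PV = $900.00 × 83.258562
PV = $74,932.71

PV = PMT × (1-(1+r)^(-n))/r = $74,932.71


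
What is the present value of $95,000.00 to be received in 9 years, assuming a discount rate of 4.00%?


Present value formula: PV = FV / (1 + r)^t
PV = $95,000.00 / (1 + 0.04)^9
PV = $95,000.00 / 1.4233118
PV = $66,745.74

PV = FV / (1 + r)^t = $66,745.74


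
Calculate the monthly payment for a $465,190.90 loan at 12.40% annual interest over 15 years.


Loan payment formula: PMT = PV × r / (1 − (1 + r)^(−n))
Monthly rate r = 0.124/12 ≈ 0.01033333, n = 180 months
Denominator: 1 − (1 + 0.124/12)^(−180) = 0.842834
PMT = $465,190.90 × (0.124/12) / 0.842834
PMT = $5,703.34 per month

PMT = PV × r / (1-(1+r)^(-n)) = $5,703.34/month


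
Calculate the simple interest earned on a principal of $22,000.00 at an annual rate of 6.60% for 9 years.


Simple interest formula: I = P × r × t
I = $22,000.00 × 0.066 × 9
I = $13,068.00

I = P × r × t = $13,068.00


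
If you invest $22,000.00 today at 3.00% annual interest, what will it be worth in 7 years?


Future value formula: FV = PV × (1 + r)^t
FV = $22,000.00 × (1 + 0.03)^7
FV = $22,000.00 × 1.229874
FV = $27,057.23

FV = PV × (1 + r)^t = $27,057.23


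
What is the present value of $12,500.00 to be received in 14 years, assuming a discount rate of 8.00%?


Present value formula: PV = FV / (1 + r)^t
PV = $12,500.00 / (1 + 0.08)^14
PV = $12,500.00 / 2.937194
PV = $4,255.76

PV = FV / (1 + r)^t = $4,255.76


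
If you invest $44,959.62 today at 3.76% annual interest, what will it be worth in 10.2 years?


Future value formula: FV = PV × (1 + r)^t
FV = $44,959.62 × (1 + 0.0376)^10.2
FV = $44,959.62 × 1.4571546
FV = $65,513.12

FV = PV × (1 + r)^t = $65,513.12


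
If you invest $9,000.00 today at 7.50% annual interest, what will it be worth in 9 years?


Future value formula: FV = PV × (1 + r)^t
FV = $9,000.00 × (1 + 0.075)^9
FV = $9,000.00 × 1.917239
FV = $17,255.15

FV = PV × (1 + r)^t = $17,255.15


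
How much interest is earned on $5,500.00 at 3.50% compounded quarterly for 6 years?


Compound interest earned = final amount − principal.
A = P(1 + r/n)^(nt) = $5,500.00 × (1 + 0.035/4)^(4 × 6) = $6,779.03
Interest = A − P = $6,779.03 − $5,500.00 = $1,279.03

Interest = A - P = $1,279.03


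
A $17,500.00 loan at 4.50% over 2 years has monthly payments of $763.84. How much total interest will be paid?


Total paid over the life of the loan = PMT × n.
Total paid = $763.84 × 24 = $18,332.16
Total interest = total paid − principal = $18,332.16 − $17,500.00 = $832.16

Total interest = (PMT × n) - PV = $832.16


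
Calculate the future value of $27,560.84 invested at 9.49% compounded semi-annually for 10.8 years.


Compound interest formula: A = P(1 + r/n)^(nt)
A = $27,560.84 × (1 + 0.0949/2)^(2 × 10.8)
Growth factor: (1 + 0.0949/2)^21.6 = 2.7219447
A = $27,560.84 × 2.7219447
A = $75,019.08

A = P(1 + r/n)^(nt) = $75,019.08


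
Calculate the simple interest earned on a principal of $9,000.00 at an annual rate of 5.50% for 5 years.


Simple interest formula: I = P × r × t
I = $9,000.00 × 0.055 × 5
I = $2,475.00

I = P × r × t = $2,475.00


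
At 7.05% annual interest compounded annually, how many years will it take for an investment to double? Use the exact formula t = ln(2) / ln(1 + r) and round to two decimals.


Doubling condition: (1 + r)^t = 2
Take ln of both sides: t × ln(1 + r) = ln(2)
t = ln(2) / ln(1 + r)
t = 0.693147 / 0.068126
t = 10.17

t = ln(2) / ln(1 + r) = 10.17 years


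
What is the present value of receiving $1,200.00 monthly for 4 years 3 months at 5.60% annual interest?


Present value of an ordinary annuity: PV = PMT × (1 − (1 + r)^(−n)) / r
Monthly rate r = 0.056/12 ≈ 0.00466667, n = 51
PV = $1,200.00 × (1 − (1 + 0.056/12)^(−51)) / (0.056/12)
PV = $1,200.00 × 45.291606
PV = $54,349.93

PV = PMT × (1-(1+r)^(-n))/r = $54,349.93


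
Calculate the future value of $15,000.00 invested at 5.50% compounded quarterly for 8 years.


Compound interest formula: A = P(1 + r/n)^(nt)
A = $15,000.00 × (1 + 0.055/4)^(4 × 8)
Growth factor: (1 + 0.055/4)^32 = 1.548060
A = $15,000.00 × 1.548060
A = $23,220.90

A = P(1 + r/n)^(nt) = $23,220.90


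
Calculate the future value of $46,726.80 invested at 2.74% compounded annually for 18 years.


Compound interest formula: A = P(1 + r/n)^(nt)
A = $46,726.80 × (1 + 0.0274/1)^(1 × 18)
Growth factor: (1 + 0.0274/1)^18 = 1.6267174
A = $46,726.80 × 1.6267174
A = $76,011.30

A = P(1 + r/n)^(nt) = $76,011.30


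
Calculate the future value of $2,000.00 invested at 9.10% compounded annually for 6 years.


Compound interest formula: A = P(1 + r/n)^(nt)
A = $2,000.00 × (1 + 0.091/1)^(1 × 6)
Growth factor: (1 + 0.091/1)^6 = 1.686353
A = $2,000.00 × 1.686353
A = $3,372.71

A = P(1 + r/n)^(nt) = $3,372.71


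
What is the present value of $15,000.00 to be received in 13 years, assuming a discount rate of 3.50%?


Present value formula: PV = FV / (1 + r)^t
PV = $15,000.00 / (1 + 0.035)^13
PV = $15,000.00 / 1.563956
PV = $9,591.06

PV = FV / (1 + r)^t = $9,591.06


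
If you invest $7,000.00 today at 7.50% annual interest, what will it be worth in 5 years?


Future value formula: FV = PV × (1 + r)^t
FV = $7,000.00 × (1 + 0.075)^5
FV = $7,000.00 × 1.4356293
FV = $10,049.41

FV = PV × (1 + r)^t = $10,049.41


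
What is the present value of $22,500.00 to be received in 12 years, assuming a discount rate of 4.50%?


Present value formula: PV = FV / (1 + r)^t
PV = $22,500.00 / (1 + 0.045)^12
PV = $22,500.00 / 1.695881
PV = $13,267.44

PV = FV / (1 + r)^t = $13,267.44


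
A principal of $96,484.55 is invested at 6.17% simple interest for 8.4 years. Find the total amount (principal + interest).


Total amount formula: A = P(1 + rt) = P + P·r·t
Interest: I = P × r × t = $96,484.55 × 0.0617 × 8.4 = $50,006.01
A = P + I = $96,484.55 + $50,006.01 = $146,490.56

A = P + I = P(1 + rt) = $146,490.56


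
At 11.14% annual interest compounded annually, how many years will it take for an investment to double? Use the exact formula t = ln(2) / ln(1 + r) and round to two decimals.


Doubling condition: (1 + r)^t = 2
Take ln of both sides: t × ln(1 + r) = ln(2)
t = ln(2) / ln(1 + r)
t = 0.693147 / 0.105620
t = 6.56

t = ln(2) / ln(1 + r) = 6.56 years


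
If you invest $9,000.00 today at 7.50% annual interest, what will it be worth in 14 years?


Future value formula: FV = PV × (1 + r)^t
FV = $9,000.00 × (1 + 0.075)^14
FV = $9,000.00 × 2.752444
FV = $24,772.00

FV = PV × (1 + r)^t = $24,772.00


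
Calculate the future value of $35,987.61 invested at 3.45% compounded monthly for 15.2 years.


Compound interest formula: A = P(1 + r/n)^(nt)
A = $35,987.61 × (1 + 0.0345/12)^(12 × 15.2)
Growth factor: (1 + 0.0345/12)^182.4 = 1.68817425
A = $35,987.61 × 1.68817425
A = $60,753.36

A = P(1 + r/n)^(nt) = $60,753.36


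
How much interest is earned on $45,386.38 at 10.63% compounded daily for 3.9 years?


Compound interest earned = final amount − principal.
A = P(1 + r/n)^(nt) = $45,386.38 × (1 + 0.1063/365)^(365 × 3.9) = $68,698.11
Interest = A − P = $68,698.11 − $45,386.38 = $23,311.73

Interest = A - P = $23,311.73


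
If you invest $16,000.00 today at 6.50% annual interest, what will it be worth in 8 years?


Future value formula: FV = PV × (1 + r)^t
FV = $16,000.00 × (1 + 0.065)^8
FV = $16,000.00 × 1.6549957
FV = $26,479.93

FV = PV × (1 + r)^t = $26,479.93


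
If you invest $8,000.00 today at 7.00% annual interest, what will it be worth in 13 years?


Future value formula: FV = PV × (1 + r)^t
FV = $8,000.00 × (1 + 0.07)^13
FV = $8,000.00 × 2.409845
FV = $19,278.76

FV = PV × (1 + r)^t = $19,278.76


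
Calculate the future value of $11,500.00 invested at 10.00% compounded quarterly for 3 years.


Compound interest formula: A = P(1 + r/n)^(nt)
A = $11,500.00 × (1 + 0.1/4)^(4 × 3)
Growth factor: (1 + 0.1/4)^12 = 1.344889
A = $11,500.00 × 1.344889
A = $15,466.22

A = P(1 + r/n)^(nt) = $15,466.22


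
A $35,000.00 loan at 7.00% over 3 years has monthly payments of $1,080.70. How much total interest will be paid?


Total paid over the life of the loan = PMT × n.
Total paid = $1,080.70 × 36 = $38,905.20
Total interest = total paid − principal = $38,905.20 − $35,000.00 = $3,905.20

Total interest = (PMT × n) - PV = $3,905.20


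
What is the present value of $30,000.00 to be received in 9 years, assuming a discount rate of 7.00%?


Present value formula: PV = FV / (1 + r)^t
PV = $30,000.00 / (1 + 0.07)^9
PV = $30,000.00 / 1.838459
PV = $16,318.01

PV = FV / (1 + r)^t = $16,318.01


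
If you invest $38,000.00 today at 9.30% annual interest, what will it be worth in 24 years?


Future value formula: FV = PV × (1 + r)^t
FV = $38,000.00 × (1 + 0.093)^24
FV = $38,000.00 × 8.4505288
FV = $321,120.09

FV = PV × (1 + r)^t = $321,120.09


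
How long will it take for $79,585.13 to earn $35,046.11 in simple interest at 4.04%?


Rearrange the simple interest formula for t:
I = P × r × t  ⇒  t = I / (P × r)
t = $35,046.11 / ($79,585.13 × 0.0404)
t = 10.9

t = I/(P×r) = 10.9 years


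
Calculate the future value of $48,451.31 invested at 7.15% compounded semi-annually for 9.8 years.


Compound interest formula: A = P(1 + r/n)^(nt)
A = $48,451.31 × (1 + 0.0715/2)^(2 × 9.8)
Growth factor: (1 + 0.0715/2)^19.6 = 1.99065896
A = $48,451.31 × 1.99065896
A = $96,450.03

A = P(1 + r/n)^(nt) = $96,450.03


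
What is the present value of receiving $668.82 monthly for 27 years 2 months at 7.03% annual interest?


Present value of an ordinary annuity: PV = PMT × (1 − (1 + r)^(−n)) / r
Monthly rate r = 0.0703/12 ≈ 0.00585833, n = 326
PV = $668.82 × (1 − (1 + 0.0703/12)^(−326)) / (0.0703/12)
PV = $668.82 × 145.274226
PV = $97,162.31

PV = PMT × (1-(1+r)^(-n))/r = $97,162.31


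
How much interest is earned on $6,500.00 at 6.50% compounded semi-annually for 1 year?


Compound interest earned = final amount − principal.
A = P(1 + r/n)^(nt) = $6,500.00 × (1 + 0.065/2)^(2 × 1) = $6,929.37
Interest = A − P = $6,929.37 − $6,500.00 = $429.37

Interest = A - P = $429.37


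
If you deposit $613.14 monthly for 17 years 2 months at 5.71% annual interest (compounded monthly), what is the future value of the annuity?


Future value of an ordinary annuity: FV = PMT × ((1 + r)^n − 1) / r
Monthly rate r = 0.0571/12 ≈ 0.00475833, n = 206
FV = $613.14 × ((1 + 0.0571/12)^206 − 1) / (0.0571/12)
FV = $613.14 × 348.618982
FV = $213,752.24

FV = PMT × ((1+r)^n - 1)/r = $213,752.24


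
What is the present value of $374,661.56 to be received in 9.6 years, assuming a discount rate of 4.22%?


Present value formula: PV = FV / (1 + r)^t
PV = $374,661.56 / (1 + 0.0422)^9.6
PV = $374,661.56 / 1.48706606
PV = $251,946.82

PV = FV / (1 + r)^t = $251,946.82


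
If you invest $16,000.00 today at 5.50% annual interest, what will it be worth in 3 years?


Future value formula: FV = PV × (1 + r)^t
FV = $16,000.00 × (1 + 0.055)^3
FV = $16,000.00 × 1.174241
FV = $18,787.86

FV = PV × (1 + r)^t = $18,787.86


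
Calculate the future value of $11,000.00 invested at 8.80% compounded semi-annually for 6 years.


Compound interest formula: A = P(1 + r/n)^(nt)
A = $11,000.00 × (1 + 0.088/2)^(2 × 6)
Growth factor: (1 + 0.088/2)^12 = 1.676509
A = $11,000.00 × 1.676509
A = $18,441.60

A = P(1 + r/n)^(nt) = $18,441.60


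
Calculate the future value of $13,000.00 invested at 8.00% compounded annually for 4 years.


Compound interest formula: A = P(1 + r/n)^(nt)
A = $13,000.00 × (1 + 0.08/1)^(1 × 4)
Growth factor: (1 + 0.08/1)^4 = 1.360489
A = $13,000.00 × 1.360489
A = $17,686.36

A = P(1 + r/n)^(nt) = $17,686.36


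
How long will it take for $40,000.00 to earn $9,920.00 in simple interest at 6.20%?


Rearrange the simple interest formula for t:
I = P × r × t  ⇒  t = I / (P × r)
t = $9,920.00 / ($40,000.00 × 0.062)
t = 4

t = I/(P×r) = 4 years


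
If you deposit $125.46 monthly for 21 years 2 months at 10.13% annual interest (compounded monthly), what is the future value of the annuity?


Future value of an ordinary annuity: FV = PMT × ((1 + r)^n − 1) / r
Monthly rate r = 0.1013/12 ≈ 0.00844167, n = 254
FV = $125.46 × ((1 + 0.1013/12)^254 − 1) / (0.1013/12)
FV = $125.46 × 883.545933
FV = $110,849.67

FV = PMT × ((1+r)^n - 1)/r = $110,849.67


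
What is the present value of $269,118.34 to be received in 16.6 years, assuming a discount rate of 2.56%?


Present value formula: PV = FV / (1 + r)^t
PV = $269,118.34 / (1 + 0.0256)^16.6
PV = $269,118.34 / 1.52137054
PV = $176,892.04

PV = FV / (1 + r)^t = $176,892.04


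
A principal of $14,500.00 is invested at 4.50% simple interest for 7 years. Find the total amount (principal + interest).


Total amount formula: A = P(1 + rt) = P + P·r·t
Interest: I = P × r × t = $14,500.00 × 0.045 × 7 = $4,567.50
A = P + I = $14,500.00 + $4,567.50 = $19,067.50

A = P + I = P(1 + rt) = $19,067.50


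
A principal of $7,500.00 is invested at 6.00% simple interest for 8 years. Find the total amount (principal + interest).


Total amount formula: A = P(1 + rt) = P + P·r·t
Interest: I = P × r × t = $7,500.00 × 0.06 × 8 = $3,600.00
A = P + I = $7,500.00 + $3,600.00 = $11,100.00

A = P + I = P(1 + rt) = $11,100.00


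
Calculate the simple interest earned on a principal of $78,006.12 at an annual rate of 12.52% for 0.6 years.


Simple interest formula: I = P × r × t
I = $78,006.12 × 0.1252 × 0.6
I = $5,859.82

I = P × r × t = $5,859.82


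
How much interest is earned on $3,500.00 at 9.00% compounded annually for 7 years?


Compound interest earned = final amount − principal.
A = P(1 + r/n)^(nt) = $3,500.00 × (1 + 0.09/1)^(1 × 7) = $6,398.14
Interest = A − P = $6,398.14 − $3,500.00 = $2,898.14

Interest = A - P = $2,898.14


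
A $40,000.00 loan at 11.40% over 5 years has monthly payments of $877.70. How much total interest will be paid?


Total paid over the life of the loan = PMT × n.
Total paid = $877.70 × 60 = $52,662.00
Total interest = total paid − principal = $52,662.00 − $40,000.00 = $12,662.00

Total interest = (PMT × n) - PV = $12,662.00


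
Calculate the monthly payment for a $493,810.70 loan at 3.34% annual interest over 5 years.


Loan payment formula: PMT = PV × r / (1 − (1 + r)^(−n))
Monthly rate r = 0.0334/12 ≈ 0.00278333, n = 60 months
Denominator: 1 − (1 + 0.0334/12)^(−60) = 0.153604
PMT = $493,810.70 × (0.0334/12) / 0.153604
PMT = $8,947.94 per month

PMT = PV × r / (1-(1+r)^(-n)) = $8,947.94/month


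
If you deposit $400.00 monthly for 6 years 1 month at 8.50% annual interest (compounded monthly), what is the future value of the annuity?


Future value of an ordinary annuity: FV = PMT × ((1 + r)^n − 1) / r
Monthly rate r = 0.085/12 ≈ 0.00708333, n = 73
FV = $400.00 × ((1 + 0.085/12)^73 − 1) / (0.085/12)
FV = $400.00 × 95.163488
FV = $38,065.40

FV = PMT × ((1+r)^n - 1)/r = $38,065.40


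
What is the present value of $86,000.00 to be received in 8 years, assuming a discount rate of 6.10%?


Present value formula: PV = FV / (1 + r)^t
PV = $86,000.00 / (1 + 0.061)^8
PV = $86,000.00 / 1.605917
PV = $53,551.96

PV = FV / (1 + r)^t = $53,551.96


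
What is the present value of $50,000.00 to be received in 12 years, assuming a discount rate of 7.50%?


Present value formula: PV = FV / (1 + r)^t
PV = $50,000.00 / (1 + 0.075)^12
PV = $50,000.00 / 2.3817796
PV = $20,992.71

PV = FV / (1 + r)^t = $20,992.71


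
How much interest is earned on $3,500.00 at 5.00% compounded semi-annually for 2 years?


Compound interest earned = final amount − principal.
A = P(1 + r/n)^(nt) = $3,500.00 × (1 + 0.05/2)^(2 × 2) = $3,863.35
Interest = A − P = $3,863.35 − $3,500.00 = $363.35

Interest = A - P = $363.35


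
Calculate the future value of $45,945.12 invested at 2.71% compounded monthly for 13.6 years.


Compound interest formula: A = P(1 + r/n)^(nt)
A = $45,945.12 × (1 + 0.0271/12)^(12 × 13.6)
Growth factor: (1 + 0.0271/12)^163.2 = 1.4450508
A = $45,945.12 × 1.4450508
A = $66,393.03

A = P(1 + r/n)^(nt) = $66,393.03


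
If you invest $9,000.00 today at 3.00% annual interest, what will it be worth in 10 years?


Future value formula: FV = PV × (1 + r)^t
FV = $9,000.00 × (1 + 0.03)^10
FV = $9,000.00 × 1.3439164
FV = $12,095.25

FV = PV × (1 + r)^t = $12,095.25


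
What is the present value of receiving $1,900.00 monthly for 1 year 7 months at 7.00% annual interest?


Present value of an ordinary annuity: PV = PMT × (1 − (1 + r)^(−n)) / r
Monthly rate r = 0.07/12 ≈ 0.00583333, n = 19
PV = $1,900.00 × (1 − (1 + 0.07/12)^(−19)) / (0.07/12)
PV = $1,900.00 × 17.935510
PV = $34,077.47

PV = PMT × (1-(1+r)^(-n))/r = $34,077.47


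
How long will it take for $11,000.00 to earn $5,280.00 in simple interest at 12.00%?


Rearrange the simple interest formula for t:
I = P × r × t  ⇒  t = I / (P × r)
t = $5,280.00 / ($11,000.00 × 0.12)
t = 4

t = I/(P×r) = 4 years
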